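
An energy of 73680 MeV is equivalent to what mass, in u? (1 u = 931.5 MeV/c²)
m = E/c² = 79.1 u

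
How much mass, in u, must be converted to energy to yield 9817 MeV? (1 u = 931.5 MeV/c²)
m = E/c² = 10.54 u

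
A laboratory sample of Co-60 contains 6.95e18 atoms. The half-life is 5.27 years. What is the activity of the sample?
A = λN = 9.141e17 decays/year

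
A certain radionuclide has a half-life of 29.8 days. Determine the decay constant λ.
λ = ln(2)/t½ = 0.02326 day⁻¹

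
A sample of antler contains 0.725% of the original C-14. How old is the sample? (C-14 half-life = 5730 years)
Age = t½ × log₂(1/ratio) = 40730 years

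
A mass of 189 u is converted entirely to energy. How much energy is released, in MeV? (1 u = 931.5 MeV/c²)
E = mc² = 1.761e5 MeV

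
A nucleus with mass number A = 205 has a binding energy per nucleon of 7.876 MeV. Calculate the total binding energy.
B.E. = 7.876 × 205 = 1615 MeV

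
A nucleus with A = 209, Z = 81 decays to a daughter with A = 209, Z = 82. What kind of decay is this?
ΔA = 0, ΔZ = +1 ⇒ beta-minus decay (β⁻)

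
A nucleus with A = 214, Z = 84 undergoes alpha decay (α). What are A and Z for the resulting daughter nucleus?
Daughter: A = 210, Z = 82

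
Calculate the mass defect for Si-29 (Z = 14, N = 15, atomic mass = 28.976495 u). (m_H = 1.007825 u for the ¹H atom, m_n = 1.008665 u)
Δm = Z·m_H + N·m_n − M = 0.263 u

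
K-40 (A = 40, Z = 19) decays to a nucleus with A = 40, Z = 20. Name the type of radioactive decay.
ΔA = 0, ΔZ = +1 ⇒ beta-minus decay (β⁻)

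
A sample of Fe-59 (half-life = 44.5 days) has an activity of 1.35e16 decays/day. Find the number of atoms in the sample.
N = A/λ = 8.667e17 atoms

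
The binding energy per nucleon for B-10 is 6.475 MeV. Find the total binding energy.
B.E. = 6.475 × 10 = 64.75 MeV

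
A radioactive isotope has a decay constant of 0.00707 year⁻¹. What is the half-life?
t½ = ln(2)/λ = 98.04 years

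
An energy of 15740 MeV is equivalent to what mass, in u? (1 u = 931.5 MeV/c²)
m = E/c² = 16.9 u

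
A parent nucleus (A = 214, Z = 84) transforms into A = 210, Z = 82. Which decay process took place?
ΔA = -4, ΔZ = -2 ⇒ alpha decay (α)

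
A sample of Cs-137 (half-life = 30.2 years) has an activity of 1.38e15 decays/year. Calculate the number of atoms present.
N = A/λ = 6.013e16 atoms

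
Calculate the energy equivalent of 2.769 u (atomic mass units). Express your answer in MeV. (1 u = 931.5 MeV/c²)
E = mc² = 2579 MeV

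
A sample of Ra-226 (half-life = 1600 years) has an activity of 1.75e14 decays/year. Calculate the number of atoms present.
N = A/λ = 4.04e17 atoms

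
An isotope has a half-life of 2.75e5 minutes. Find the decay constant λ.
λ = ln(2)/t½ = 2.521e-6 minute⁻¹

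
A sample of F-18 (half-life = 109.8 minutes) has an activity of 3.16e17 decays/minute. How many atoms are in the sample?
N = A/λ = 5.006e19 atoms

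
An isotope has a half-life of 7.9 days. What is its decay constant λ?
λ = ln(2)/t½ = 0.08774 day⁻¹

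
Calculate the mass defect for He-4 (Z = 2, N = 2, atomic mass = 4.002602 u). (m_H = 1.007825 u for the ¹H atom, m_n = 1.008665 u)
Δm = Z·m_H + N·m_n − M = 0.03038 u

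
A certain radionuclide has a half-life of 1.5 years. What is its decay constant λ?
λ = ln(2)/t½ = 0.4621 year⁻¹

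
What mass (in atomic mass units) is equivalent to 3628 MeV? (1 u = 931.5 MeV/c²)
m = E/c² = 3.895 u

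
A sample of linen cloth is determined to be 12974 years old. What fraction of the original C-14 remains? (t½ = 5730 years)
N/N₀ = (1/2)^(t/t½) = 0.2082 = 20.8%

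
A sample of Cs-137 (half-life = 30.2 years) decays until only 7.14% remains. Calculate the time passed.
t = t½ × log₂(N₀/N) = 115 years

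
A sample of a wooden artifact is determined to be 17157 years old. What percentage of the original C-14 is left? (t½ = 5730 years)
N/N₀ = (1/2)^(t/t½) = 0.1255 = 12.5%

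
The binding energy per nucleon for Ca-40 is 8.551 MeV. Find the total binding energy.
B.E. = 8.551 × 40 = 342 MeV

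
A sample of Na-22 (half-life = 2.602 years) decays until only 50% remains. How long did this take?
t = t½ × log₂(N₀/N) = 2.602 years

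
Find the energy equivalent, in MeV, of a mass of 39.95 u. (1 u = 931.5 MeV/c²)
E = mc² = 37210 MeV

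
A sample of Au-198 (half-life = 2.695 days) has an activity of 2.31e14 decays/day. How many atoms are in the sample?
N = A/λ = 8.981e14 atoms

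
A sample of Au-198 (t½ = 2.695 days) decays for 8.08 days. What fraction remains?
N/N₀ = (1/2)^(t/t½) = 0.1252 = 12.5%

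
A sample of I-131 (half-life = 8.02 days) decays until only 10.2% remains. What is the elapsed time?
t = t½ × log₂(N₀/N) = 26.41 days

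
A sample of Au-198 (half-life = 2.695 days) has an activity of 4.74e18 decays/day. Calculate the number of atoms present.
N = A/λ = 1.843e19 atoms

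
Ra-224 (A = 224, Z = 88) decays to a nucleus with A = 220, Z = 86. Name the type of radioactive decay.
ΔA = -4, ΔZ = -2 ⇒ alpha decay (α)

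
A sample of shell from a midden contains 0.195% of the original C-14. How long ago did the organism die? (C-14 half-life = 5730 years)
Age = t½ × log₂(1/ratio) = 51580 years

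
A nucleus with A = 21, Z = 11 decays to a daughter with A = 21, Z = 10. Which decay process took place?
ΔA = 0, ΔZ = -1 ⇒ beta-plus decay (β⁺) or electron capture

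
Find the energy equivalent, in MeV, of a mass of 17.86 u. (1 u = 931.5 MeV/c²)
E = mc² = 16640 MeV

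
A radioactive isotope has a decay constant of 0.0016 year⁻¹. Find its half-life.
t½ = ln(2)/λ = 433.2 years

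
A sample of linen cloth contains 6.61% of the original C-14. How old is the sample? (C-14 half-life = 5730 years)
Age = t½ × log₂(1/ratio) = 22460 years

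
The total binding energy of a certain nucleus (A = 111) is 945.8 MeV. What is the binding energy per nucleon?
B.E./A = 945.8/111 = 8.521 MeV/nucleon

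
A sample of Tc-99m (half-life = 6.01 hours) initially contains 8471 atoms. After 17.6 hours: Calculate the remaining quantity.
N = N₀(1/2)^(t/t½) = 1113 atoms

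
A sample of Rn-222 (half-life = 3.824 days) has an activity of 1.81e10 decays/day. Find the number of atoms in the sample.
N = A/λ = 9.986e10 atoms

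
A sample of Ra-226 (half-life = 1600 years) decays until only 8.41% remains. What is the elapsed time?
t = t½ × log₂(N₀/N) = 5715 years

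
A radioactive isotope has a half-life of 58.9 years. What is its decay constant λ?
λ = ln(2)/t½ = 0.01177 year⁻¹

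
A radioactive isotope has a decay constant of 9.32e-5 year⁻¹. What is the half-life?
t½ = ln(2)/λ = 7437 years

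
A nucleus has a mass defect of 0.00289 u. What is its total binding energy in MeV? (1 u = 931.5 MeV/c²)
B.E. = Δm × 931.5 = 2.692 MeV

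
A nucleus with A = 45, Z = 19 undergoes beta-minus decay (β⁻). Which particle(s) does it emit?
β⁻: electron (e⁻) + antineutrino (ν̄ₑ)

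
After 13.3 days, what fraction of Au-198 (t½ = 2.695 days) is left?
N/N₀ = (1/2)^(t/t½) = 0.03269 = 3.27%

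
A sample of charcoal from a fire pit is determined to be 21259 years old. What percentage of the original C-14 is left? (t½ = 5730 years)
N/N₀ = (1/2)^(t/t½) = 0.07641 = 7.64%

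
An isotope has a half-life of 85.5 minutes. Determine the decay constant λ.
λ = ln(2)/t½ = 0.008107 minute⁻¹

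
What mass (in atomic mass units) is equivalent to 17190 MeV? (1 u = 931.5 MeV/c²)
m = E/c² = 18.45 u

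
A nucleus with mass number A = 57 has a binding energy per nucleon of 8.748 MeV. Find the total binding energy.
B.E. = 8.748 × 57 = 498.6 MeV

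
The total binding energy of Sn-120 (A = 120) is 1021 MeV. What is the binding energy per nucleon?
B.E./A = 1021/120 = 8.508 MeV/nucleon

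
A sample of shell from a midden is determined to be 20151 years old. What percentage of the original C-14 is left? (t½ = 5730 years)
N/N₀ = (1/2)^(t/t½) = 0.08737 = 8.74%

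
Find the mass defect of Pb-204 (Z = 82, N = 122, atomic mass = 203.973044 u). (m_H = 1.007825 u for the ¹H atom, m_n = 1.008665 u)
Δm = Z·m_H + N·m_n − M = 1.726 u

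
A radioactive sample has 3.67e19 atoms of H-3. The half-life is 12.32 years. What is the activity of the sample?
A = λN = 2.065e18 decays/year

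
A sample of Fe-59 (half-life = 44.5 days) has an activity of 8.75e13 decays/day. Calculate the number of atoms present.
N = A/λ = 5.617e15 atoms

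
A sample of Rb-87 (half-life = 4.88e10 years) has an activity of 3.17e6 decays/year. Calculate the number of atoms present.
N = A/λ = 2.232e17 atoms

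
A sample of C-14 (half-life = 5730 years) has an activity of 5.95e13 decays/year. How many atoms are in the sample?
N = A/λ = 4.919e17 atoms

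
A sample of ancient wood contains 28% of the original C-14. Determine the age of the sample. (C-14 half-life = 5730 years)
Age = t½ × log₂(1/ratio) = 10520 years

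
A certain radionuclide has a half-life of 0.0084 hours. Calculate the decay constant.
λ = ln(2)/t½ = 82.52 hour⁻¹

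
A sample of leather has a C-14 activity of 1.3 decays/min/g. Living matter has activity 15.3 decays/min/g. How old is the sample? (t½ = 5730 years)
Age = t½ × log₂(A₀/A) = 20380 years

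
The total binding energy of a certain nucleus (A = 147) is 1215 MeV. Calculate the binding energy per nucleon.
B.E./A = 1215/147 = 8.265 MeV/nucleon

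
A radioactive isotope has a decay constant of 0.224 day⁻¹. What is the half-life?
t½ = ln(2)/λ = 3.094 days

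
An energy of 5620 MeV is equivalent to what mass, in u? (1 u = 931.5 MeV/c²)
m = E/c² = 6.033 u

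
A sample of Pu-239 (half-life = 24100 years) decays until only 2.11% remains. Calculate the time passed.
t = t½ × log₂(N₀/N) = 1.342e5 years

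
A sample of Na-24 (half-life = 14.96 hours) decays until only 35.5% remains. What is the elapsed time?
t = t½ × log₂(N₀/N) = 22.35 hours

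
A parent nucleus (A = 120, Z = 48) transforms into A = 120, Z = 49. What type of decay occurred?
ΔA = 0, ΔZ = +1 ⇒ beta-minus decay (β⁻)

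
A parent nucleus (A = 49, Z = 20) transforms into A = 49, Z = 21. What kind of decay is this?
ΔA = 0, ΔZ = +1 ⇒ beta-minus decay (β⁻)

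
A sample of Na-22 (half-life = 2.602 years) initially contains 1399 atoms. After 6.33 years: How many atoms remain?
N = N₀(1/2)^(t/t½) = 259.1 atoms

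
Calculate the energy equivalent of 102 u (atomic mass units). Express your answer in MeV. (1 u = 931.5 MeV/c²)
E = mc² = 95010 MeV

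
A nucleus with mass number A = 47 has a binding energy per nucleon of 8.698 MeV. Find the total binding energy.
B.E. = 8.698 × 47 = 408.8 MeV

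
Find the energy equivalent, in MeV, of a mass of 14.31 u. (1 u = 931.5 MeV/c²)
E = mc² = 13330 MeV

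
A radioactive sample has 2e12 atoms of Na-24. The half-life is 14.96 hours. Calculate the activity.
A = λN = 9.267e10 decays/hour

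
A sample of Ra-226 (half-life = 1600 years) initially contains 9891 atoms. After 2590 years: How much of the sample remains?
N = N₀(1/2)^(t/t½) = 3221 atoms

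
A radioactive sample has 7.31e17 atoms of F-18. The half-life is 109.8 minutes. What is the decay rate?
A = λN = 4.615e15 decays/minute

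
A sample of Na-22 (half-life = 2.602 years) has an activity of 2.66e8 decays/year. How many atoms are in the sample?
N = A/λ = 9.985e8 atoms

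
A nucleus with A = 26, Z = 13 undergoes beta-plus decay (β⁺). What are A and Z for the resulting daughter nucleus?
Daughter: A = 26, Z = 12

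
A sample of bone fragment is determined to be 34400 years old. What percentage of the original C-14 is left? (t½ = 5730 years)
N/N₀ = (1/2)^(t/t½) = 0.01559 = 1.56%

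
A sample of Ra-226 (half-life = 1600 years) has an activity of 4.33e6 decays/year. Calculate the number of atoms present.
N = A/λ = 9.995e9 atoms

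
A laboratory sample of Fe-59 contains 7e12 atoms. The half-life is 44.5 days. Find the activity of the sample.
A = λN = 1.09e11 decays/day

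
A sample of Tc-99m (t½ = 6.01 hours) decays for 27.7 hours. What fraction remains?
N/N₀ = (1/2)^(t/t½) = 0.04098 = 4.1%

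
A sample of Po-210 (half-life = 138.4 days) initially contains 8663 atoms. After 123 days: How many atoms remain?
N = N₀(1/2)^(t/t½) = 4679 atoms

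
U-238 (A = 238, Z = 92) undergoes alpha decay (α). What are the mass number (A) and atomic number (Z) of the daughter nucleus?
Daughter: A = 234, Z = 90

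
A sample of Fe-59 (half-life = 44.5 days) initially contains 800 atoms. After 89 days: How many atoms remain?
N = N₀(1/2)^(t/t½) = 200 atoms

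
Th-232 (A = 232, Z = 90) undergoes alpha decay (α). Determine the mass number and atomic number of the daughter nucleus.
Daughter: A = 228, Z = 88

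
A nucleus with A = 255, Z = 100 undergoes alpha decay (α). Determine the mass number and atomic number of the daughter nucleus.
Daughter: A = 251, Z = 98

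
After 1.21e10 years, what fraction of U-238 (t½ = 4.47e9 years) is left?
N/N₀ = (1/2)^(t/t½) = 0.1532 = 15.3%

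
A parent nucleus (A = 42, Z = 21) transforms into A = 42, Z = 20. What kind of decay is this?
ΔA = 0, ΔZ = -1 ⇒ beta-plus decay (β⁺) or electron capture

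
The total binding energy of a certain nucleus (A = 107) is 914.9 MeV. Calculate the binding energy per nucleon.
B.E./A = 914.9/107 = 8.55 MeV/nucleon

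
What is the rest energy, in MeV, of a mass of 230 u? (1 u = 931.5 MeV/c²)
E = mc² = 2.142e5 MeV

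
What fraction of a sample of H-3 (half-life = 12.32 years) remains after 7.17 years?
N/N₀ = (1/2)^(t/t½) = 0.668 = 66.8%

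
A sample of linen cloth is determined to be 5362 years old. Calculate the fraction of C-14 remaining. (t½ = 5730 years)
N/N₀ = (1/2)^(t/t½) = 0.5228 = 52.3%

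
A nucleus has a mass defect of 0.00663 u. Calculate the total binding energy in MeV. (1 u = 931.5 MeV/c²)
B.E. = Δm × 931.5 = 6.176 MeV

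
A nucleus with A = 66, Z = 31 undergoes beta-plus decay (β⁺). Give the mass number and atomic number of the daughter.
Daughter: A = 66, Z = 30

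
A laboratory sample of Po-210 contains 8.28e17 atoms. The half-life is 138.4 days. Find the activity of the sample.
A = λN = 4.147e15 decays/day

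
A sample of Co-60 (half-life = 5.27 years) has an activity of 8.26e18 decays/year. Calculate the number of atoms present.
N = A/λ = 6.28e19 atoms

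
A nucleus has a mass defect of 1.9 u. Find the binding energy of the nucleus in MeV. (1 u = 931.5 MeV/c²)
B.E. = Δm × 931.5 = 1770 MeV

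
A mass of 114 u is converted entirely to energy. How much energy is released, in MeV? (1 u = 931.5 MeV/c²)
E = mc² = 1.062e5 MeV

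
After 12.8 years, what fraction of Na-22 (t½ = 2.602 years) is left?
N/N₀ = (1/2)^(t/t½) = 0.03305 = 3.3%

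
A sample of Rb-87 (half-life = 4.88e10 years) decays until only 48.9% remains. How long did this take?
t = t½ × log₂(N₀/N) = 5.037e10 years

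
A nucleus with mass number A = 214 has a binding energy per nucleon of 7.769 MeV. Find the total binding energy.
B.E. = 7.769 × 214 = 1663 MeV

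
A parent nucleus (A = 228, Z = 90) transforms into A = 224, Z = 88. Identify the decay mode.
ΔA = -4, ΔZ = -2 ⇒ alpha decay (α)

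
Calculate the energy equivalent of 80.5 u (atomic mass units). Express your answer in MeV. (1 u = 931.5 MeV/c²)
E = mc² = 74990 MeV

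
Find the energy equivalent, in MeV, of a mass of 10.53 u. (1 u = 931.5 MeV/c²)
E = mc² = 9809 MeV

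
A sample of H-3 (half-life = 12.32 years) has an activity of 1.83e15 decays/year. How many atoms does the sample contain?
N = A/λ = 3.253e16 atoms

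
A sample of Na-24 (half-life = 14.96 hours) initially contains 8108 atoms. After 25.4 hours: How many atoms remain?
N = N₀(1/2)^(t/t½) = 2499 atoms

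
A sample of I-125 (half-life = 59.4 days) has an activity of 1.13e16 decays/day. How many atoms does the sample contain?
N = A/λ = 9.684e17 atoms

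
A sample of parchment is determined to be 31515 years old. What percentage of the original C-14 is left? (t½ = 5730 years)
N/N₀ = (1/2)^(t/t½) = 0.0221 = 2.21%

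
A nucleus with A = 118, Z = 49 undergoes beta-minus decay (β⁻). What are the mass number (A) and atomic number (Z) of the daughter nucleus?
Daughter: A = 118, Z = 50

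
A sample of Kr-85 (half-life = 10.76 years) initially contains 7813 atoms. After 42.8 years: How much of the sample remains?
N = N₀(1/2)^(t/t½) = 495.9 atoms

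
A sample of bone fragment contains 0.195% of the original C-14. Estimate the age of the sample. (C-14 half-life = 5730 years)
Age = t½ × log₂(1/ratio) = 51580 years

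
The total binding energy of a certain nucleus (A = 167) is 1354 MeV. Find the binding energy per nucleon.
B.E./A = 1354/167 = 8.108 MeV/nucleon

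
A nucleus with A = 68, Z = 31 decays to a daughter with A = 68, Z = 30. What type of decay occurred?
ΔA = 0, ΔZ = -1 ⇒ beta-plus decay (β⁺) or electron capture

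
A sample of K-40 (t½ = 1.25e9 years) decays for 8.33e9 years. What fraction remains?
N/N₀ = (1/2)^(t/t½) = 0.009861 = 0.986%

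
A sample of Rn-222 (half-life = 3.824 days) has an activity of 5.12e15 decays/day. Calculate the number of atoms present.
N = A/λ = 2.825e16 atoms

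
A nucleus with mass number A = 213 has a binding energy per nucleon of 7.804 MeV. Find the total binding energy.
B.E. = 7.804 × 213 = 1662 MeV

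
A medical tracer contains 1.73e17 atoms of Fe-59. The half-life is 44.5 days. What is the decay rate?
A = λN = 2.695e15 decays/day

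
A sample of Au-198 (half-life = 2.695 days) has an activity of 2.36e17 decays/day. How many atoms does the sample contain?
N = A/λ = 9.176e17 atoms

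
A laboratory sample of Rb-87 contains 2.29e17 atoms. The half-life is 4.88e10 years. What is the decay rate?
A = λN = 3.253e6 decays/year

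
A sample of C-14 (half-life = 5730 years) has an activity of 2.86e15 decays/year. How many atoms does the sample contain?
N = A/λ = 2.364e19 atoms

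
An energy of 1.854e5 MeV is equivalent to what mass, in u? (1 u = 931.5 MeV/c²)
m = E/c² = 199 u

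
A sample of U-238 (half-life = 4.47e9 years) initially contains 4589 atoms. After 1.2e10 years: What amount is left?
N = N₀(1/2)^(t/t½) = 713.8 atoms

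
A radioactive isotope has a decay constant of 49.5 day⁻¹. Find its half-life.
t½ = ln(2)/λ = 0.014 days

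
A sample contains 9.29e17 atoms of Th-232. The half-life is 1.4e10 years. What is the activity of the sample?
A = λN = 4.6e7 decays/year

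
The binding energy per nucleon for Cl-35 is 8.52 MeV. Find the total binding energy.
B.E. = 8.52 × 35 = 298.2 MeV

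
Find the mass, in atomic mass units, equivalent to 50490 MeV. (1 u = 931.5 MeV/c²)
m = E/c² = 54.2 u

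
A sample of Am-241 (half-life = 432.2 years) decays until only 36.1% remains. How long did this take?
t = t½ × log₂(N₀/N) = 635.3 years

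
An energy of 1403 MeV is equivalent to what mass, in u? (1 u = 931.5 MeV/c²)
m = E/c² = 1.506 u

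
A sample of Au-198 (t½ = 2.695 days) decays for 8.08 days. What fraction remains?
N/N₀ = (1/2)^(t/t½) = 0.1252 = 12.5%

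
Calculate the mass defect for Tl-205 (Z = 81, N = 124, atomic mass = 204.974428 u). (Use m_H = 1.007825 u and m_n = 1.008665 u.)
Δm = Z·m_H + N·m_n − M = 1.734 u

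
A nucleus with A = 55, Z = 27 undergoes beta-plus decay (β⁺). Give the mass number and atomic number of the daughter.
Daughter: A = 55, Z = 26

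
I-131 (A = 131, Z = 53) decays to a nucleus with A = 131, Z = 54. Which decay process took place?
ΔA = 0, ΔZ = +1 ⇒ beta-minus decay (β⁻)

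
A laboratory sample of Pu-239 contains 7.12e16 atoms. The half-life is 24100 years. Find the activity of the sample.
A = λN = 2.048e12 decays/year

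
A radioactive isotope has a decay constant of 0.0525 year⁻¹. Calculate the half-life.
t½ = ln(2)/λ = 13.2 years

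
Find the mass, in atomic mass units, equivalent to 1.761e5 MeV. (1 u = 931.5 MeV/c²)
m = E/c² = 189 u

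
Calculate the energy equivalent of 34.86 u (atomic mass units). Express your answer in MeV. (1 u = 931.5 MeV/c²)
E = mc² = 32470 MeV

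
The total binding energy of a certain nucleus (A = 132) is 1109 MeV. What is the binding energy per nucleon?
B.E./A = 1109/132 = 8.402 MeV/nucleon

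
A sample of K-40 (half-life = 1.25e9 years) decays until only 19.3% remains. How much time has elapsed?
t = t½ × log₂(N₀/N) = 2.967e9 years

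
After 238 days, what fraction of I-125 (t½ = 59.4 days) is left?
N/N₀ = (1/2)^(t/t½) = 0.06221 = 6.22%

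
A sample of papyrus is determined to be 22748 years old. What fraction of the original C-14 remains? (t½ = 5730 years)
N/N₀ = (1/2)^(t/t½) = 0.06381 = 6.38%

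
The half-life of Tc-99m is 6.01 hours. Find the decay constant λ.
λ = ln(2)/t½ = 0.1153 hour⁻¹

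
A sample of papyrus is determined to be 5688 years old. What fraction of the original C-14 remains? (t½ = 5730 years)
N/N₀ = (1/2)^(t/t½) = 0.5025 = 50.3%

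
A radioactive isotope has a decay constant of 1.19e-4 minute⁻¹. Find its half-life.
t½ = ln(2)/λ = 5825 minutes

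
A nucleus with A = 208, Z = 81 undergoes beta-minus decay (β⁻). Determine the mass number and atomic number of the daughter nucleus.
Daughter: A = 208, Z = 82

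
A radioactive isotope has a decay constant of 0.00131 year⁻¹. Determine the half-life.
t½ = ln(2)/λ = 529.1 years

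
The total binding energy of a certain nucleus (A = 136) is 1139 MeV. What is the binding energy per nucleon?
B.E./A = 1139/136 = 8.375 MeV/nucleon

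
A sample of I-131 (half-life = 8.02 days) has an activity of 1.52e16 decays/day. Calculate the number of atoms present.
N = A/λ = 1.759e17 atoms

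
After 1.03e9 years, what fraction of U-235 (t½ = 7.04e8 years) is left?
N/N₀ = (1/2)^(t/t½) = 0.3627 = 36.3%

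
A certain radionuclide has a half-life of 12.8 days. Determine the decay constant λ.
λ = ln(2)/t½ = 0.05415 day⁻¹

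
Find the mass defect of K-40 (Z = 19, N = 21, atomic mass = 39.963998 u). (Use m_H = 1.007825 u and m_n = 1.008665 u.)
Δm = Z·m_H + N·m_n − M = 0.3666 u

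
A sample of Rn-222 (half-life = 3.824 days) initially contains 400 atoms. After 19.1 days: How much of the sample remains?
N = N₀(1/2)^(t/t½) = 12.55 atoms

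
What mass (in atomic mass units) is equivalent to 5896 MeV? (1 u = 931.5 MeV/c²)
m = E/c² = 6.33 u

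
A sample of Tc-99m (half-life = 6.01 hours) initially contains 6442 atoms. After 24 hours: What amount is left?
N = N₀(1/2)^(t/t½) = 404.5 atoms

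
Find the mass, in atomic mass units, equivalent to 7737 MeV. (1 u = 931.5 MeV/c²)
m = E/c² = 8.306 u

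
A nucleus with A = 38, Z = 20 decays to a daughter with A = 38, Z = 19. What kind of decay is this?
ΔA = 0, ΔZ = -1 ⇒ beta-plus decay (β⁺) or electron capture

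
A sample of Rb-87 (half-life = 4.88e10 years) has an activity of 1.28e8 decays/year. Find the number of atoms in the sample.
N = A/λ = 9.012e18 atoms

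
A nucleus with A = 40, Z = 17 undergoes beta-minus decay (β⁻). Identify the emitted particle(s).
β⁻: electron (e⁻) + antineutrino (ν̄ₑ)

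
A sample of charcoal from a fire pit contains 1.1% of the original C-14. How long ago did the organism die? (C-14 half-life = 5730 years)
Age = t½ × log₂(1/ratio) = 37280 years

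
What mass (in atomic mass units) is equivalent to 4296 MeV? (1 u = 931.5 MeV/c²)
m = E/c² = 4.612 u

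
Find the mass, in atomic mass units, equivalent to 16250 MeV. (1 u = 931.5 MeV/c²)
m = E/c² = 17.44 u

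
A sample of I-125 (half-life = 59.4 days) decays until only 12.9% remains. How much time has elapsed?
t = t½ × log₂(N₀/N) = 175.5 days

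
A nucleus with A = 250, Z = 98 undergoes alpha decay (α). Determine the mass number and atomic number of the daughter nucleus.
Daughter: A = 246, Z = 96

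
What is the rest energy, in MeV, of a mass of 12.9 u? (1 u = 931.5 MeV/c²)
E = mc² = 12020 MeV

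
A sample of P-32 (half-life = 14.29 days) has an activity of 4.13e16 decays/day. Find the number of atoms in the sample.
N = A/λ = 8.514e17 atoms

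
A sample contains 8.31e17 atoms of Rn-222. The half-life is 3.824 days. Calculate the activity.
A = λN = 1.506e17 decays/day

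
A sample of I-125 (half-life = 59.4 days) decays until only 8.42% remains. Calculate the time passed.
t = t½ × log₂(N₀/N) = 212.1 days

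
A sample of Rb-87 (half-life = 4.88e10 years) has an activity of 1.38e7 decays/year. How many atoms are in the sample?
N = A/λ = 9.716e17 atoms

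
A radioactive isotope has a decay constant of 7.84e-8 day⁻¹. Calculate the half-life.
t½ = ln(2)/λ = 8.841e6 days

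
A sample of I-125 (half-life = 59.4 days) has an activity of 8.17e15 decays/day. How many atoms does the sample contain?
N = A/λ = 7.001e17 atoms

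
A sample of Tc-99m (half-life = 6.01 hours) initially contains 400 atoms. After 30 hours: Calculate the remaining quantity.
N = N₀(1/2)^(t/t½) = 12.57 atoms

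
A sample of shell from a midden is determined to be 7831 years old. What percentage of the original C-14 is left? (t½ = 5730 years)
N/N₀ = (1/2)^(t/t½) = 0.3878 = 38.8%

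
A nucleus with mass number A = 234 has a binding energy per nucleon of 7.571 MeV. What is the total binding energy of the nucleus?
B.E. = 7.571 × 234 = 1772 MeV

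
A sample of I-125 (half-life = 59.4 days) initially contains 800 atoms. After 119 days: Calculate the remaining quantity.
N = N₀(1/2)^(t/t½) = 199.5 atoms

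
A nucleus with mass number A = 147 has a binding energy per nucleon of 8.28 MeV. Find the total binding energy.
B.E. = 8.28 × 147 = 1217 MeV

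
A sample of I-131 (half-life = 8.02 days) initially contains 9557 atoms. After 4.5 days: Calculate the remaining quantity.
N = N₀(1/2)^(t/t½) = 6478 atoms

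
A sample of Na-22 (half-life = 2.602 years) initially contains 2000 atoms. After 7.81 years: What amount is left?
N = N₀(1/2)^(t/t½) = 249.7 atoms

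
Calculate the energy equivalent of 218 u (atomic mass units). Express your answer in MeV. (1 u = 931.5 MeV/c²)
E = mc² = 2.031e5 MeV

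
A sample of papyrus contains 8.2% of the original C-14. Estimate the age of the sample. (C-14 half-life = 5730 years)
Age = t½ × log₂(1/ratio) = 20680 years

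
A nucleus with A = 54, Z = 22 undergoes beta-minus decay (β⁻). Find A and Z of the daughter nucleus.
Daughter: A = 54, Z = 23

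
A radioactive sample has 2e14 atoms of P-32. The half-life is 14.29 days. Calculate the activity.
A = λN = 9.701e12 decays/day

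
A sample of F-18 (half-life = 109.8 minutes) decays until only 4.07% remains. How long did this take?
t = t½ × log₂(N₀/N) = 507.1 minutes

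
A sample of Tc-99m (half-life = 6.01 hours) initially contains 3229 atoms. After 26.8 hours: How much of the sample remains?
N = N₀(1/2)^(t/t½) = 146.8 atoms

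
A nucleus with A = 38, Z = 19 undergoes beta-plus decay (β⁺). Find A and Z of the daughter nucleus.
Daughter: A = 38, Z = 18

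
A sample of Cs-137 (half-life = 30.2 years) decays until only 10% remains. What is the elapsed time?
t = t½ × log₂(N₀/N) = 100.3 years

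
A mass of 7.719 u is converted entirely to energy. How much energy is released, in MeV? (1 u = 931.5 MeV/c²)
E = mc² = 7190 MeV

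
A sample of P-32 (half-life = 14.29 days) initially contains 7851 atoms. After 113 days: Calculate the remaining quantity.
N = N₀(1/2)^(t/t½) = 32.7 atoms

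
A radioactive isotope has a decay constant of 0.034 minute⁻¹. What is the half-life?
t½ = ln(2)/λ = 20.39 minutes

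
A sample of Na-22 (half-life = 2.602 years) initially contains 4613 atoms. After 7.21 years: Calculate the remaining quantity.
N = N₀(1/2)^(t/t½) = 675.8 atoms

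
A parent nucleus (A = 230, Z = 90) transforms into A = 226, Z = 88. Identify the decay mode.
ΔA = -4, ΔZ = -2 ⇒ alpha decay (α)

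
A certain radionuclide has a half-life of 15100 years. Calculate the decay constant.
λ = ln(2)/t½ = 4.59e-5 year⁻¹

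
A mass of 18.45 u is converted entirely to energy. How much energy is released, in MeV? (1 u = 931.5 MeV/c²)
E = mc² = 17190 MeV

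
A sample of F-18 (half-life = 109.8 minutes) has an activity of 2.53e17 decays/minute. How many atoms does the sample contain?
N = A/λ = 4.008e19 atoms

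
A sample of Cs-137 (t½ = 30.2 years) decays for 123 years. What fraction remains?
N/N₀ = (1/2)^(t/t½) = 0.05942 = 5.94%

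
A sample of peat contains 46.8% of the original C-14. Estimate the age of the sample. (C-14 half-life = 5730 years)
Age = t½ × log₂(1/ratio) = 6277 years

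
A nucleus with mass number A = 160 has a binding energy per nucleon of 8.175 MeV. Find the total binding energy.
B.E. = 8.175 × 160 = 1308 MeV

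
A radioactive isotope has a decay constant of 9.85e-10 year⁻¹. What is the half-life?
t½ = ln(2)/λ = 7.037e8 years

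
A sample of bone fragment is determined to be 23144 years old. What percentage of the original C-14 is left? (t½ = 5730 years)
N/N₀ = (1/2)^(t/t½) = 0.06083 = 6.08%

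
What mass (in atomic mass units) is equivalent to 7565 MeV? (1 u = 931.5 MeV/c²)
m = E/c² = 8.121 u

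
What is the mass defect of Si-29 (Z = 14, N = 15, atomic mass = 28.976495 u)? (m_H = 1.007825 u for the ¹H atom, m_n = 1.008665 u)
Δm = Z·m_H + N·m_n − M = 0.263 u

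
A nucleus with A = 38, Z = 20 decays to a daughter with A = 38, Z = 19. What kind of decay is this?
ΔA = 0, ΔZ = -1 ⇒ beta-plus decay (β⁺) or electron capture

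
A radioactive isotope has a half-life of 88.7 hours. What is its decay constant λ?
λ = ln(2)/t½ = 0.007815 hour⁻¹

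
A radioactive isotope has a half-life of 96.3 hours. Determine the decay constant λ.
λ = ln(2)/t½ = 0.007198 hour⁻¹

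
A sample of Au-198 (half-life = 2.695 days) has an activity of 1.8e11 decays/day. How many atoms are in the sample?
N = A/λ = 6.999e11 atoms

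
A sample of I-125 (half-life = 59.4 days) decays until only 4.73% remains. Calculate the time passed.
t = t½ × log₂(N₀/N) = 261.5 days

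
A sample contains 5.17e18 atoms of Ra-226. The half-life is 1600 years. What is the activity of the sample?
A = λN = 2.24e15 decays/year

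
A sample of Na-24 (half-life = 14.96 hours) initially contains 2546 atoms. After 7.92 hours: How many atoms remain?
N = N₀(1/2)^(t/t½) = 1764 atoms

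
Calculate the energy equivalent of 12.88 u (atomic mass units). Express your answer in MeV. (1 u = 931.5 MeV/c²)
E = mc² = 12000 MeV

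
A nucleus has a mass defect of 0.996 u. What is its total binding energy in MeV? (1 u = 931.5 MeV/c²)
B.E. = Δm × 931.5 = 927.8 MeV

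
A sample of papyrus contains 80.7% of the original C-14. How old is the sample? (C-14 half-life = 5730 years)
Age = t½ × log₂(1/ratio) = 1773 years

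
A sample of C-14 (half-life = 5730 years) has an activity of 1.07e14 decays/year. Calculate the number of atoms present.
N = A/λ = 8.845e17 atoms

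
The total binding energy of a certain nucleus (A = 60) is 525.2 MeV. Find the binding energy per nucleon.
B.E./A = 525.2/60 = 8.753 MeV/nucleon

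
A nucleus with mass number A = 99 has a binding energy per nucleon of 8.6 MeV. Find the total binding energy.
B.E. = 8.6 × 99 = 851.4 MeV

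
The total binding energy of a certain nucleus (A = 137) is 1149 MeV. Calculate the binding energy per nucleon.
B.E./A = 1149/137 = 8.387 MeV/nucleon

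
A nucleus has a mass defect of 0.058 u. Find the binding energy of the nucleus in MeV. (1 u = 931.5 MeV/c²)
B.E. = Δm × 931.5 = 54.03 MeV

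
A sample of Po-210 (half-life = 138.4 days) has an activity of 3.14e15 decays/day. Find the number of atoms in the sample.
N = A/λ = 6.27e17 atoms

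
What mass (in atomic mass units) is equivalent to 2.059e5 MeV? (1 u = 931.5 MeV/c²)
m = E/c² = 221 u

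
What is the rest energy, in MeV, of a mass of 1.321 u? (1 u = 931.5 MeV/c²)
E = mc² = 1231 MeV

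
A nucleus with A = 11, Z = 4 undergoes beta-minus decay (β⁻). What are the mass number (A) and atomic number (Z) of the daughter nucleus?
Daughter: A = 11, Z = 5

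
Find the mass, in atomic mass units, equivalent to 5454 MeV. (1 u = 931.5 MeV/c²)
m = E/c² = 5.855 u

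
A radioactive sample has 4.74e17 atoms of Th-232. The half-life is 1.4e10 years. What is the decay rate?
A = λN = 2.347e7 decays/year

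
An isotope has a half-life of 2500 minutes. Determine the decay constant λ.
λ = ln(2)/t½ = 2.773e-4 minute⁻¹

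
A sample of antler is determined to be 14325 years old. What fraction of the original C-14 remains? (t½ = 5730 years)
N/N₀ = (1/2)^(t/t½) = 0.1768 = 17.7%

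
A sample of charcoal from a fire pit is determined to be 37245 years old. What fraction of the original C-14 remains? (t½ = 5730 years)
N/N₀ = (1/2)^(t/t½) = 0.01105 = 1.1%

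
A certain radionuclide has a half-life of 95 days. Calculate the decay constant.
λ = ln(2)/t½ = 0.007296 day⁻¹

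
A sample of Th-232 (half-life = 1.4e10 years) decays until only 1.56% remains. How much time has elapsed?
t = t½ × log₂(N₀/N) = 8.403e10 years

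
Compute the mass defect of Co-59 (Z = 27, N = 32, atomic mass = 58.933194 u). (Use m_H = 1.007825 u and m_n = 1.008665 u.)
Δm = Z·m_H + N·m_n − M = 0.5554 u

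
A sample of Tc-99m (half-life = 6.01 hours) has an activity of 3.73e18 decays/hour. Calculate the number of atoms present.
N = A/λ = 3.234e19 atoms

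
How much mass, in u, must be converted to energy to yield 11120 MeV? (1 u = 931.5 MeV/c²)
m = E/c² = 11.94 u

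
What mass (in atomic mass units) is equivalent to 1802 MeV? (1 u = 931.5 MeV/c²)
m = E/c² = 1.935 u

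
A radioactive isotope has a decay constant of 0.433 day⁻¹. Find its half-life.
t½ = ln(2)/λ = 1.601 days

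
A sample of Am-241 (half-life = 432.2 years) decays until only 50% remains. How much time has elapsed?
t = t½ × log₂(N₀/N) = 432.2 years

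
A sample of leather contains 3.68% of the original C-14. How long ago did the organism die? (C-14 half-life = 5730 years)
Age = t½ × log₂(1/ratio) = 27300 years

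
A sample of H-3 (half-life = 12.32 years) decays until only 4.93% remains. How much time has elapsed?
t = t½ × log₂(N₀/N) = 53.5 years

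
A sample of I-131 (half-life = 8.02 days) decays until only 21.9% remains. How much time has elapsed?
t = t½ × log₂(N₀/N) = 17.57 days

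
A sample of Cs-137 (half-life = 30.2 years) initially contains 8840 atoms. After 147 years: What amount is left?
N = N₀(1/2)^(t/t½) = 302.8 atoms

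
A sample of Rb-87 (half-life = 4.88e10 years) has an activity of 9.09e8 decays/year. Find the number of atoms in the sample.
N = A/λ = 6.4e19 atoms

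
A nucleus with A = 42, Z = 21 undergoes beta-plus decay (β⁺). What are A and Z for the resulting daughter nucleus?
Daughter: A = 42, Z = 20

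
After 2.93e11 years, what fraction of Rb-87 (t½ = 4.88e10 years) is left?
N/N₀ = (1/2)^(t/t½) = 0.01558 = 1.56%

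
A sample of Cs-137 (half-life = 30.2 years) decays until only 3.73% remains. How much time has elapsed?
t = t½ × log₂(N₀/N) = 143.3 years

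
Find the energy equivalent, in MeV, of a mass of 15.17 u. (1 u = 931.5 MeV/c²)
E = mc² = 14130 MeV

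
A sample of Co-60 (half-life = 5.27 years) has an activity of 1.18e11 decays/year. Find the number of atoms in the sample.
N = A/λ = 8.972e11 atoms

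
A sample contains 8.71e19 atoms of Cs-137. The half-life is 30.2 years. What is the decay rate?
A = λN = 1.999e18 decays/year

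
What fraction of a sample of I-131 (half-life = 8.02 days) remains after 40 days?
N/N₀ = (1/2)^(t/t½) = 0.03152 = 3.15%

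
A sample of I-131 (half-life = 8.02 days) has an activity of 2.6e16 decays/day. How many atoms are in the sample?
N = A/λ = 3.008e17 atoms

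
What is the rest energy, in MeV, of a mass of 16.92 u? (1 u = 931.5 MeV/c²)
E = mc² = 15760 MeV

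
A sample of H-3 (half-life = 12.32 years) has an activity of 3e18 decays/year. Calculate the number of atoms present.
N = A/λ = 5.332e19 atoms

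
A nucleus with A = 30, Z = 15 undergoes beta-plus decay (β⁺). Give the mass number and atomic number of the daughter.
Daughter: A = 30, Z = 14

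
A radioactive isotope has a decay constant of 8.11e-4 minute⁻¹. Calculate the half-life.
t½ = ln(2)/λ = 854.7 minutes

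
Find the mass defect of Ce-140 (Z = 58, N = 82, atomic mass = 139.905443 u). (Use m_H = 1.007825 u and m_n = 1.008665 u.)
Δm = Z·m_H + N·m_n − M = 1.259 u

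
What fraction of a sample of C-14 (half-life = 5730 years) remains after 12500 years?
N/N₀ = (1/2)^(t/t½) = 0.2204 = 22%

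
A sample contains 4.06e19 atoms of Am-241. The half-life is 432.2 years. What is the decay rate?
A = λN = 6.511e16 decays/year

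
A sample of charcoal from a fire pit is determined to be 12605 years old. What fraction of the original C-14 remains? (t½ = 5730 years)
N/N₀ = (1/2)^(t/t½) = 0.2177 = 21.8%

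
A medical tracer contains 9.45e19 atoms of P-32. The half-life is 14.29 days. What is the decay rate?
A = λN = 4.584e18 decays/day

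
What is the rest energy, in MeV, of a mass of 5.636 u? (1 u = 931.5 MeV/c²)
E = mc² = 5250 MeV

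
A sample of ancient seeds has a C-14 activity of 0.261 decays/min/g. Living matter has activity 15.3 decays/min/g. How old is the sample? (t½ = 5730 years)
Age = t½ × log₂(A₀/A) = 33650 years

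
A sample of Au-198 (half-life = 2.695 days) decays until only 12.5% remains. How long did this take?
t = t½ × log₂(N₀/N) = 8.085 days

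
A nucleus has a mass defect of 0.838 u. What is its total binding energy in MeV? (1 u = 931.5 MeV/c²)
B.E. = Δm × 931.5 = 780.6 MeV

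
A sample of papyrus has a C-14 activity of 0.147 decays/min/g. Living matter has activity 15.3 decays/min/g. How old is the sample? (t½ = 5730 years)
Age = t½ × log₂(A₀/A) = 38400 years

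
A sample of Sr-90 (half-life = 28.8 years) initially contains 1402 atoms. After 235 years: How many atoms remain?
N = N₀(1/2)^(t/t½) = 4.903 atoms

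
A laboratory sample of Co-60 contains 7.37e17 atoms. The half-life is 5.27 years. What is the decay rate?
A = λN = 9.694e16 decays/year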